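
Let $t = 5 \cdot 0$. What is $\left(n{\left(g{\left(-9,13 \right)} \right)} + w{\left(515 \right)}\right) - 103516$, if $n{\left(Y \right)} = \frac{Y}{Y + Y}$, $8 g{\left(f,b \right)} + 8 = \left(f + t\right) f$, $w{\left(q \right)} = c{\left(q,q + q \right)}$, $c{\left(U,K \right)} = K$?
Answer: $- \frac{204971}{2} \approx -1.0249 \cdot 10^{5}$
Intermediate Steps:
$w{\left(q \right)} = 2 q$ ($w{\left(q \right)} = q + q = 2 q$)
$t = 0$
$g{\left(f,b \right)} = -1 + \frac{f^{2}}{8}$ ($g{\left(f,b \right)} = -1 + \frac{\left(f + 0\right) f}{8} = -1 + \frac{f f}{8} = -1 + \frac{f^{2}}{8}$)
$n{\left(Y \right)} = \frac{1}{2}$ ($n{\left(Y \right)} = \frac{Y}{2 Y} = \frac{1}{2 Y} Y = \frac{1}{2}$)
$\left(n{\left(g{\left(-9,13 \right)} \right)} + w{\left(515 \right)}\right) - 103516 = \left(\frac{1}{2} + 2 \cdot 515\right) - 103516 = \left(\frac{1}{2} + 1030\right) - 103516 = \frac{2061}{2} - 103516 = - \frac{204971}{2}$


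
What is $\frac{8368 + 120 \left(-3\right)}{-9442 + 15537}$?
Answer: $\frac{8008}{6095} \approx 1.3139$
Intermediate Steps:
$\frac{8368 + 120 \left(-3\right)}{-9442 + 15537} = \frac{8368 - 360}{6095} = 8008 \cdot \frac{1}{6095} = \frac{8008}{6095}$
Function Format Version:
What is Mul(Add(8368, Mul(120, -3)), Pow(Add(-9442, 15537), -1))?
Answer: Rational(8008, 6095) ≈ 1.3139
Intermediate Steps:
Mul(Add(8368, Mul(120, -3)), Pow(Add(-9442, 15537), -1)) = Mul(Add(8368, -360), Pow(6095, -1)) = Mul(8008, Rational(1, 6095)) = Rational(8008, 6095)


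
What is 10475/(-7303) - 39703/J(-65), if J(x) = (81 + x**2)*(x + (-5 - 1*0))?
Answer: -2867423491/2201270260 ≈ -1.3026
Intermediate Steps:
J(x) = (-5 + x)*(81 + x**2) (J(x) = (81 + x**2)*(x + (-5 + 0)) = (81 + x**2)*(x - 5) = (81 + x**2)*(-5 + x) = (-5 + x)*(81 + x**2))
10475/(-7303) - 39703/J(-65) = 10475/(-7303) - 39703/(-405 + (-65)**3 - 5*(-65)**2 + 81*(-65)) = 10475*(-1/7303) - 39703/(-405 - 274625 - 5*4225 - 5265) = -10475/7303 - 39703/(-405 - 274625 - 21125 - 5265) = -10475/7303 - 39703/(-301420) = -10475/7303 - 39703*(-1/301420) = -10475/7303 + 39703/301420 = -2867423491/2201270260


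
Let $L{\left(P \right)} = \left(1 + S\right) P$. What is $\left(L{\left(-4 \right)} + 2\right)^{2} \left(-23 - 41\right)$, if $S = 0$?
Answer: $-256$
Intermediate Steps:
$L{\left(P \right)} = P$ ($L{\left(P \right)} = \left(1 + 0\right) P = 1 P = P$)
$\left(L{\left(-4 \right)} + 2\right)^{2} \left(-23 - 41\right) = \left(-4 + 2\right)^{2} \left(-23 - 41\right) = \left(-2\right)^{2} \left(-23 - 41\right) = 4 \left(-23 - 41\right) = 4 \left(-64\right) = -256$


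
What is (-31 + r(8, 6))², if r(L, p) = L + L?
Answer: 225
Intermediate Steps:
r(L, p) = 2*L
(-31 + r(8, 6))² = (-31 + 2*8)² = (-31 + 16)² = (-15)² = 225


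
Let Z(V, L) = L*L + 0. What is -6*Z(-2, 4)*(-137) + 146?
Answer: 13298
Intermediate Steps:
Z(V, L) = L**2 (Z(V, L) = L**2 + 0 = L**2)
-6*Z(-2, 4)*(-137) + 146 = -6*4**2*(-137) + 146 = -6*16*(-137) + 146 = -96*(-137) + 146 = 13152 + 146 = 13298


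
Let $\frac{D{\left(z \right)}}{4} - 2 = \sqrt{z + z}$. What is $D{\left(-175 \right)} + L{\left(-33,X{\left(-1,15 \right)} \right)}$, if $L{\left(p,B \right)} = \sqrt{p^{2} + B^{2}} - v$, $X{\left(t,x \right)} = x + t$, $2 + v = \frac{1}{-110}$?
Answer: $\frac{1101}{110} + \sqrt{1285} + 20 i \sqrt{14} \approx 45.856 + 74.833 i$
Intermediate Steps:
$D{\left(z \right)} = 8 + 4 \sqrt{2} \sqrt{z}$ ($D{\left(z \right)} = 8 + 4 \sqrt{z + z} = 8 + 4 \sqrt{2 z} = 8 + 4 \sqrt{2} \sqrt{z}$)
$v = - \frac{221}{110}$ ($v = -2 + \frac{1}{-110} = -2 - \frac{1}{110} = - \frac{221}{110} \approx -2.0091$)
$X{\left(t,x \right)} = t + x$
$L{\left(p,B \right)} = \frac{221}{110} + \sqrt{B^{2} + p^{2}}$ ($L{\left(p,B \right)} = \sqrt{p^{2} + B^{2}} - - \frac{221}{110} = \sqrt{B^{2} + p^{2}} + \frac{221}{110} = \frac{221}{110} + \sqrt{B^{2} + p^{2}}$)
$D{\left(-175 \right)} + L{\left(-33,X{\left(-1,15 \right)} \right)} = \left(8 + 4 \sqrt{2} \sqrt{-175}\right) + \left(\frac{221}{110} + \sqrt{\left(-1 + 15\right)^{2} + \left(-33\right)^{2}}\right) = \left(8 + 4 \sqrt{2} \cdot 5 i \sqrt{7}\right) + \left(\frac{221}{110} + \sqrt{14^{2} + 1089}\right) = \left(8 + 20 i \sqrt{14}\right) + \left(\frac{221}{110} + \sqrt{196 + 1089}\right) = \left(8 + 20 i \sqrt{14}\right) + \left(\frac{221}{110} + \sqrt{1285}\right) = \frac{1101}{110} + \sqrt{1285} + 20 i \sqrt{14}$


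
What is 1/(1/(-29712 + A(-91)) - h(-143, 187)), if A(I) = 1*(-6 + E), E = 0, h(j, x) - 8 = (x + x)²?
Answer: -29718/4157072713 ≈ -7.1488e-6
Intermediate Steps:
h(j, x) = 8 + 4*x² (h(j, x) = 8 + (x + x)² = 8 + (2*x)² = 8 + 4*x²)
A(I) = -6 (A(I) = 1*(-6 + 0) = 1*(-6) = -6)
1/(1/(-29712 + A(-91)) - h(-143, 187)) = 1/(1/(-29712 - 6) - (8 + 4*187²)) = 1/(1/(-29718) - (8 + 4*34969)) = 1/(-1/29718 - (8 + 139876)) = 1/(-1/29718 - 1*139884) = 1/(-1/29718 - 139884) = 1/(-4157072713/29718) = -29718/4157072713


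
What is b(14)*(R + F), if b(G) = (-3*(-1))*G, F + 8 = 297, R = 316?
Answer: 25410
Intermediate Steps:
F = 289 (F = -8 + 297 = 289)
b(G) = 3*G
b(14)*(R + F) = (3*14)*(316 + 289) = 42*605 = 25410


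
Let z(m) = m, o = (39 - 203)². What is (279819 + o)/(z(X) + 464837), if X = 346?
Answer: 306715/465183 ≈ 0.65934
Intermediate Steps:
o = 26896 (o = (-164)² = 26896)
(279819 + o)/(z(X) + 464837) = (279819 + 26896)/(346 + 464837) = 306715/465183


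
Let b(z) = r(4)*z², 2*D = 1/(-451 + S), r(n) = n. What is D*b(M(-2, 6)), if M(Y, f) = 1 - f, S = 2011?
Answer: 5/156 ≈ 0.032051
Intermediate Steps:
D = 1/3120 (D = 1/(2*(-451 + 2011)) = (½)/1560 = (½)*(1/1560) = 1/3120 ≈ 0.00032051)
b(z) = 4*z²
D*b(M(-2, 6)) = (4*(1 - 1*6)²)/3120 = (4*(1 - 6)²)/3120 = (4*(-5)²)/3120 = (4*25)/3120 = (1/3120)*100 = 5/156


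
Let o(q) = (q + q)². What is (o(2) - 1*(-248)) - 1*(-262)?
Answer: 526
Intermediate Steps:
o(q) = 4*q² (o(q) = (2*q)² = 4*q²)
(o(2) - 1*(-248)) - 1*(-262) = (4*2² - 1*(-248)) - 1*(-262) = (4*4 + 248) + 262 = (16 + 248) + 262 = 264 + 262 = 526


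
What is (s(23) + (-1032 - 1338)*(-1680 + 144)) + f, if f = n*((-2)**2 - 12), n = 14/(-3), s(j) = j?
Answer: 10921141/3 ≈ 3.6404e+6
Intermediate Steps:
n = -14/3 (n = 14*(-1/3) = -14/3 ≈ -4.6667)
f = 112/3 (f = -14*((-2)**2 - 12)/3 = -14*(4 - 12)/3 = -14/3*(-8) = 112/3 ≈ 37.333)
(s(23) + (-1032 - 1338)*(-1680 + 144)) + f = (23 + (-1032 - 1338)*(-1680 + 144)) + 112/3 = (23 - 2370*(-1536)) + 112/3 = (23 + 3640320) + 112/3 = 3640343 + 112/3 = 10921141/3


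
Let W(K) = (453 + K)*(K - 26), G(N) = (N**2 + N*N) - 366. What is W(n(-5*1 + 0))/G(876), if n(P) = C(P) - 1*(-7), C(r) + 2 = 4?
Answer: -11/2149 ≈ -0.0051187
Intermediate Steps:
G(N) = -366 + 2*N**2 (G(N) = (N**2 + N**2) - 366 = 2*N**2 - 366 = -366 + 2*N**2)
C(r) = 2 (C(r) = -2 + 4 = 2)
n(P) = 9 (n(P) = 2 - 1*(-7) = 2 + 7 = 9)
W(K) = (-26 + K)*(453 + K) (W(K) = (453 + K)*(-26 + K) = (-26 + K)*(453 + K))
W(n(-5*1 + 0))/G(876) = (-11778 + 9**2 + 427*9)/(-366 + 2*876**2) = (-11778 + 81 + 3843)/(-366 + 2*767376) = -7854/(-366 + 1534752) = -7854/1534386 = -7854*1/1534386 = -11/2149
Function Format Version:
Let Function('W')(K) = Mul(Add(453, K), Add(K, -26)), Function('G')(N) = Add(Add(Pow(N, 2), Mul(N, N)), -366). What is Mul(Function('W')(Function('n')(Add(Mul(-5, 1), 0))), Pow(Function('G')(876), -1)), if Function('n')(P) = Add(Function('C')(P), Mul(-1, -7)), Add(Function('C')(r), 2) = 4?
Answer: Rational(-11, 2149) ≈ -0.0051187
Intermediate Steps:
Function('G')(N) = Add(-366, Mul(2, Pow(N, 2))) (Function('G')(N) = Add(Add(Pow(N, 2), Pow(N, 2)), -366) = Add(Mul(2, Pow(N, 2)), -366) = Add(-366, Mul(2, Pow(N, 2))))
Function('C')(r) = 2 (Function('C')(r) = Add(-2, 4) = 2)
Function('n')(P) = 9 (Function('n')(P) = Add(2, Mul(-1, -7)) = Add(2, 7) = 9)
Function('W')(K) = Mul(Add(-26, K), Add(453, K)) (Function('W')(K) = Mul(Add(453, K), Add(-26, K)) = Mul(Add(-26, K), Add(453, K)))
Mul(Function('W')(Function('n')(Add(Mul(-5, 1), 0))), Pow(Function('G')(876), -1)) = Mul(Add(-11778, Pow(9, 2), Mul(427, 9)), Pow(Add(-366, Mul(2, Pow(876, 2))), -1)) = Mul(Add(-11778, 81, 3843), Pow(Add(-366, Mul(2, 767376)), -1)) = Mul(-7854, Pow(Add(-366, 1534752), -1)) = Mul(-7854, Pow(1534386, -1)) = Mul(-7854, Rational(1, 1534386)) = Rational(-11, 2149)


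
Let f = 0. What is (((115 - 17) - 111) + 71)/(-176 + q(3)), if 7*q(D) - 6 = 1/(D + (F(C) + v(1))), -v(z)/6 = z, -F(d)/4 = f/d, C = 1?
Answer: -1218/3679 ≈ -0.33107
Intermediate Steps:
F(d) = 0 (F(d) = -0/d = -4*0 = 0)
v(z) = -6*z
q(D) = 6/7 + 1/(7*(-6 + D)) (q(D) = 6/7 + 1/(7*(D + (0 - 6*1))) = 6/7 + 1/(7*(D + (0 - 6))) = 6/7 + 1/(7*(D - 6)) = 6/7 + 1/(7*(-6 + D)))
(((115 - 17) - 111) + 71)/(-176 + q(3)) = (((115 - 17) - 111) + 71)/(-176 + (-35 + 6*3)/(7*(-6 + 3))) = ((98 - 111) + 71)/(-176 + (1/7)*(-35 + 18)/(-3)) = (-13 + 71)/(-176 + (1/7)*(-1/3)*(-17)) = 58/(-176 + 17/21) = 58/(-3679/21) = 58*(-21/3679) = -1218/3679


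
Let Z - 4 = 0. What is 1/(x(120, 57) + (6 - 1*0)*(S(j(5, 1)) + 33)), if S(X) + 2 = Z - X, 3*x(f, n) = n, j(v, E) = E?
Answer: 1/223 ≈ 0.0044843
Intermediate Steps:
x(f, n) = n/3
Z = 4 (Z = 4 + 0 = 4)
S(X) = 2 - X (S(X) = -2 + (4 - X) = 2 - X)
1/(x(120, 57) + (6 - 1*0)*(S(j(5, 1)) + 33)) = 1/((⅓)*57 + (6 - 1*0)*((2 - 1*1) + 33)) = 1/(19 + (6 + 0)*((2 - 1) + 33)) = 1/(19 + 6*(1 + 33)) = 1/(19 + 6*34) = 1/(19 + 204) = 1/223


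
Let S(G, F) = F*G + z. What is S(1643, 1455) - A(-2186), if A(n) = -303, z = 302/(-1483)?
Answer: 3545656942/1483 ≈ 2.3909e+6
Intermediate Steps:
z = -302/1483 (z = 302*(-1/1483) = -302/1483 ≈ -0.20364)
S(G, F) = -302/1483 + F*G (S(G, F) = F*G - 302/1483 = -302/1483 + F*G)
S(1643, 1455) - A(-2186) = (-302/1483 + 1455*1643) - 1*(-303) = (-302/1483 + 2390565) + 303 = 3545207593/1483 + 303 = 3545656942/1483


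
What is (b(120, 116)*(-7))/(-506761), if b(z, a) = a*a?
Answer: 94192/506761 ≈ 0.18587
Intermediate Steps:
b(z, a) = a²
(b(120, 116)*(-7))/(-506761) = (116²*(-7))/(-506761) = (13456*(-7))*(-1/506761) = -94192*(-1/506761) = 94192/506761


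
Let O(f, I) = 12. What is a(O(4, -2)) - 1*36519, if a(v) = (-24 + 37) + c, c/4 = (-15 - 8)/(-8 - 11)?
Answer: -693522/19 ≈ -36501.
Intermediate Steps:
c = 92/19 (c = 4*((-15 - 8)/(-8 - 11)) = 4*(-23/(-19)) = 4*(-23*(-1/19)) = 4*(23/19) = 92/19 ≈ 4.8421)
a(v) = 339/19 (a(v) = (-24 + 37) + 92/19 = 13 + 92/19 = 339/19)
a(O(4, -2)) - 1*36519 = 339/19 - 1*36519 = 339/19 - 36519 = -693522/19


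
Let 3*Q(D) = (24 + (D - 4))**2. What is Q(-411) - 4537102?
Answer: -13458425/3 ≈ -4.4861e+6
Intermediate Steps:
Q(D) = (20 + D)**2/3 (Q(D) = (24 + (D - 4))**2/3 = (24 + (-4 + D))**2/3 = (20 + D)**2/3)
Q(-411) - 4537102 = (20 - 411)**2/3 - 4537102 = (1/3)*(-391)**2 - 4537102 = (1/3)*152881 - 4537102 = 152881/3 - 4537102 = -13458425/3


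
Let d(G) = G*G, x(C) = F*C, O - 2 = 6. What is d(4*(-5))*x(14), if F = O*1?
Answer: 44800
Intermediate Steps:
O = 8 (O = 2 + 6 = 8)
F = 8 (F = 8*1 = 8)
x(C) = 8*C
d(G) = G²
d(4*(-5))*x(14) = (4*(-5))²*(8*14) = (-20)²*112 = 400*112 = 44800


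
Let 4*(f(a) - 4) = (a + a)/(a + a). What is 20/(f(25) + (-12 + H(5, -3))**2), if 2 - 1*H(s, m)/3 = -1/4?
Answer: 320/509 ≈ 0.62868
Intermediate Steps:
H(s, m) = 27/4 (H(s, m) = 6 - (-3)/4 = 6 - 3*(-1/4) = 6 + 3/4 = 27/4)
f(a) = 17/4 (f(a) = 4 + ((a + a)/(a + a))/4 = 4 + ((2*a)/((2*a)))/4 = 4 + ((2*a)*(1/(2*a)))/4 = 4 + (1/4)*1 = 4 + 1/4 = 17/4)
20/(f(25) + (-12 + H(5, -3))**2) = 20/(17/4 + (-12 + 27/4)**2) = 20/(17/4 + (-21/4)**2) = 20/(17/4 + 441/16) = 20/(509/16) = (16/509)*20 = 320/509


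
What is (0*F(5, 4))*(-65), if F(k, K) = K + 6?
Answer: 0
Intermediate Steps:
F(k, K) = 6 + K
(0*F(5, 4))*(-65) = (0*(6 + 4))*(-65) = (0*10)*(-65) = 0*(-65) = 0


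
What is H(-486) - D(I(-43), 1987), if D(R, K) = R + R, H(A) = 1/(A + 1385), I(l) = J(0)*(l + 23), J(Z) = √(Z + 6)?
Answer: 1/899 + 40*√6 ≈ 97.981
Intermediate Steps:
J(Z) = √(6 + Z)
I(l) = √6*(23 + l) (I(l) = √(6 + 0)*(l + 23) = √6*(23 + l))
H(A) = 1/(1385 + A)
D(R, K) = 2*R
H(-486) - D(I(-43), 1987) = 1/(1385 - 486) - 2*√6*(23 - 43) = 1/899 - 2*√6*(-20) = 1/899 - 2*(-20*√6) = 1/899 - (-40)*√6 = 1/899 + 40*√6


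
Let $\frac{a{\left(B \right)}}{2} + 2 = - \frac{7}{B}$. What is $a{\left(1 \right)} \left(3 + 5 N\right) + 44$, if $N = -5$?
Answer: $440$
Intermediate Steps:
$a{\left(B \right)} = -4 - \frac{14}{B}$ ($a{\left(B \right)} = -4 + 2 \left(- \frac{7}{B}\right) = -4 - \frac{14}{B}$)
$a{\left(1 \right)} \left(3 + 5 N\right) + 44 = \left(-4 - \frac{14}{1}\right) \left(3 + 5 \left(-5\right)\right) + 44 = \left(-4 - 14\right) \left(3 - 25\right) + 44 = \left(-4 - 14\right) \left(-22\right) + 44 = \left(-18\right) \left(-22\right) + 44 = 396 + 44 = 440$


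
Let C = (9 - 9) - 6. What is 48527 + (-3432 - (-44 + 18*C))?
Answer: 45247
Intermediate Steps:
C = -6 (C = 0 - 6 = -6)
48527 + (-3432 - (-44 + 18*C)) = 48527 + (-3432 - (-44 + 18*(-6))) = 48527 + (-3432 - (-44 - 108)) = 48527 + (-3432 - 1*(-152)) = 48527 + (-3432 + 152) = 48527 - 3280 = 45247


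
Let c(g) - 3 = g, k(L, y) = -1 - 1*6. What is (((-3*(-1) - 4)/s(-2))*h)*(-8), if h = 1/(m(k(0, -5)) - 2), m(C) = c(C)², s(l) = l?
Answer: -2/7 ≈ -0.28571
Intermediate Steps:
k(L, y) = -7 (k(L, y) = -1 - 6 = -7)
c(g) = 3 + g
m(C) = (3 + C)²
h = 1/14 (h = 1/((3 - 7)² - 2) = 1/((-4)² - 2) = 1/(16 - 2) = 1/14 ≈ 0.071429)
(((-3*(-1) - 4)/s(-2))*h)*(-8) = (((-3*(-1) - 4)/(-2))*(1/14))*(-8) = (((3 - 4)*(-½))*(1/14))*(-8) = (-1*(-½)*(1/14))*(-8) = ((½)*(1/14))*(-8) = (1/28)*(-8) = -2/7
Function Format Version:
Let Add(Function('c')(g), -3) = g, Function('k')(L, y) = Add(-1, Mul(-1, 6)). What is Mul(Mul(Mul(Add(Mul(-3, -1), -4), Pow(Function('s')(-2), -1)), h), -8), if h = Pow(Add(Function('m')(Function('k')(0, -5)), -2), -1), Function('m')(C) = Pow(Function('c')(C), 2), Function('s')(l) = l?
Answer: Rational(-2, 7) ≈ -0.28571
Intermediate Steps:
Function('k')(L, y) = -7 (Function('k')(L, y) = Add(-1, -6) = -7)
Function('c')(g) = Add(3, g)
Function('m')(C) = Pow(Add(3, C), 2)
h = Rational(1, 14) (h = Pow(Add(Pow(Add(3, -7), 2), -2), -1) = Pow(Add(Pow(-4, 2), -2), -1) = Pow(Add(16, -2), -1) = Pow(14, -1) = Rational(1, 14) ≈ 0.071429)
Mul(Mul(Mul(Add(Mul(-3, -1), -4), Pow(Function('s')(-2), -1)), h), -8) = Mul(Mul(Mul(Add(Mul(-3, -1), -4), Pow(-2, -1)), Rational(1, 14)), -8) = Mul(Mul(Mul(Add(3, -4), Rational(-1, 2)), Rational(1, 14)), -8) = Mul(Mul(Mul(-1, Rational(-1, 2)), Rational(1, 14)), -8) = Mul(Mul(Rational(1, 2), Rational(1, 14)), -8) = Mul(Rational(1, 28), -8) = Rational(-2, 7)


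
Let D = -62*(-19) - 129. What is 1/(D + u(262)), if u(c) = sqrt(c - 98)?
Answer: 1049/1100237 - 2*sqrt(41)/1100237 ≈ 0.00094179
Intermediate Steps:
u(c) = sqrt(-98 + c)
D = 1049 (D = 1178 - 129 = 1049)
1/(D + u(262)) = 1/(1049 + sqrt(-98 + 262)) = 1/(1049 + sqrt(164)) = 1/(1049 + 2*sqrt(41))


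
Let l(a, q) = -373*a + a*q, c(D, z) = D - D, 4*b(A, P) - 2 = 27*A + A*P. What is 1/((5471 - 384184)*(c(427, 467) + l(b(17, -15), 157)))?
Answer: 1/4212803412 ≈ 2.3737e-10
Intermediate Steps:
b(A, P) = ½ + 27*A/4 + A*P/4 (b(A, P) = ½ + (27*A + A*P)/4 = ½ + (27*A/4 + A*P/4) = ½ + 27*A/4 + A*P/4)
c(D, z) = 0
1/((5471 - 384184)*(c(427, 467) + l(b(17, -15), 157))) = 1/((5471 - 384184)*(0 + (½ + (27/4)*17 + (¼)*17*(-15))*(-373 + 157))) = 1/(-378713*(0 + (½ + 459/4 - 255/4)*(-216))) = 1/(-378713*(0 + (103/2)*(-216))) = 1/(-378713*(0 - 11124)) = 1/(-378713*(-11124)) = 1/4212803412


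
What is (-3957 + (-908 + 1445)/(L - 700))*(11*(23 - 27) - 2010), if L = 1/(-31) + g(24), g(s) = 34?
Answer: 167846360604/20647 ≈ 8.1293e+6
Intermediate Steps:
L = 1053/31 (L = 1/(-31) + 34 = -1/31 + 34 = 1053/31 ≈ 33.968)
(-3957 + (-908 + 1445)/(L - 700))*(11*(23 - 27) - 2010) = (-3957 + (-908 + 1445)/(1053/31 - 700))*(11*(23 - 27) - 2010) = (-3957 + 537/(-20647/31))*(11*(-4) - 2010) = (-3957 + 537*(-31/20647))*(-44 - 2010) = (-3957 - 16647/20647)*(-2054) = -81716826/20647*(-2054) = 167846360604/20647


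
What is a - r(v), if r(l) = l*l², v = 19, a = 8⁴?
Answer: -2763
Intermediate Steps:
a = 4096
r(l) = l³
a - r(v) = 4096 - 1*19³ = 4096 - 1*6859 = 4096 - 6859 = -2763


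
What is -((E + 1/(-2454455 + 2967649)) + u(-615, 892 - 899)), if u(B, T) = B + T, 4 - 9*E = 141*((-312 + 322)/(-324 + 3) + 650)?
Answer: 5339597792809/494205822 ≈ 10804.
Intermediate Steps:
E = -9805652/963 (E = 4/9 - 47*((-312 + 322)/(-324 + 3) + 650)/3 = 4/9 - 47*(10/(-321) + 650)/3 = 4/9 - 47*(10*(-1/321) + 650)/3 = 4/9 - 47*(-10/321 + 650)/3 = 4/9 - 47*208640/(3*321) = 4/9 - ⅑*9806080/107 = 4/9 - 9806080/963 = -9805652/963 ≈ -10182.)
-((E + 1/(-2454455 + 2967649)) + u(-615, 892 - 899)) = -((-9805652/963 + 1/(-2454455 + 2967649)) + (-615 + (892 - 899))) = -((-9805652/963 + 1/513194) + (-615 - 7)) = -((-9805652/963 + 1/513194) - 622) = -(-5032201771525/494205822 - 622) = -1*(-5339597792809/494205822) = 5339597792809/494205822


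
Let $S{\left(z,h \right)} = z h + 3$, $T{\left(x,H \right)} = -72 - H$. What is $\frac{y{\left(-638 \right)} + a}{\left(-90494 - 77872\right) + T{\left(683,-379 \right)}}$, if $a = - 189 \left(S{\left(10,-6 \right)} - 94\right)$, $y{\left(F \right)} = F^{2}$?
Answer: $- \frac{435583}{168059} \approx -2.5918$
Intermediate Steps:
$S{\left(z,h \right)} = 3 + h z$ ($S{\left(z,h \right)} = h z + 3 = 3 + h z$)
$a = 28539$ ($a = - 189 \left(\left(3 - 60\right) - 94\right) = - 189 \left(-57 - 94\right) = \left(-189\right) \left(-151\right) = 28539$)
$\frac{y{\left(-638 \right)} + a}{\left(-90494 - 77872\right) + T{\left(683,-379 \right)}} = \frac{\left(-638\right)^{2} + 28539}{\left(-90494 - 77872\right) - -307} = \frac{407044 + 28539}{\left(-90494 - 77872\right) + \left(-72 + 379\right)} = \frac{435583}{-168366 + 307} = \frac{435583}{-168059} = 435583 \left(- \frac{1}{168059}\right) = - \frac{435583}{168059}$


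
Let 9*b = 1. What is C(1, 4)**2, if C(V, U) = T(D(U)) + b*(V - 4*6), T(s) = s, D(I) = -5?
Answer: 4624/81 ≈ 57.086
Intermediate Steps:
b = 1/9 (b = (1/9)*1 = 1/9 ≈ 0.11111)
C(V, U) = -23/3 + V/9 (C(V, U) = -5 + (V - 4*6)/9 = -5 + (V - 24)/9 = -5 + (-24 + V)/9 = -5 + (-8/3 + V/9) = -23/3 + V/9)
C(1, 4)**2 = (-23/3 + (1/9)*1)**2 = (-23/3 + 1/9)**2 = (-68/9)**2 = 4624/81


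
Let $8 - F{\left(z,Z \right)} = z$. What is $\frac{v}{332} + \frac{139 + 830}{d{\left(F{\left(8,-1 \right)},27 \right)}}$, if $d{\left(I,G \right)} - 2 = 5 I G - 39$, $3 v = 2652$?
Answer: $- \frac{72250}{3071} \approx -23.527$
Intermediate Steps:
$v = 884$ ($v = \frac{1}{3} \cdot 2652 = 884$)
$F{\left(z,Z \right)} = 8 - z$
$d{\left(I,G \right)} = -37 + 5 G I$ ($d{\left(I,G \right)} = 2 + \left(5 I G - 39\right) = 2 + \left(5 G I - 39\right) = 2 + \left(-39 + 5 G I\right) = -37 + 5 G I$)
$\frac{v}{332} + \frac{139 + 830}{d{\left(F{\left(8,-1 \right)},27 \right)}} = \frac{884}{332} + \frac{139 + 830}{-37 + 5 \cdot 27 \left(8 - 8\right)} = 884 \cdot \frac{1}{332} + \frac{969}{-37 + 5 \cdot 27 \left(8 - 8\right)} = \frac{221}{83} + \frac{969}{-37 + 5 \cdot 27 \cdot 0} = \frac{221}{83} + \frac{969}{-37 + 0} = \frac{221}{83} + \frac{969}{-37} = \frac{221}{83} + 969 \left(- \frac{1}{37}\right) = \frac{221}{83} - \frac{969}{37} = - \frac{72250}{3071}$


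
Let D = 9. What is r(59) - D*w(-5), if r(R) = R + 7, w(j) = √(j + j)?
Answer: 66 - 9*I*√10 ≈ 66.0 - 28.461*I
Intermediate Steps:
w(j) = √2*√j (w(j) = √(2*j) = √2*√j)
r(R) = 7 + R
r(59) - D*w(-5) = (7 + 59) - 9*√2*√(-5) = 66 - 9*√2*(I*√5) = 66 - 9*I*√10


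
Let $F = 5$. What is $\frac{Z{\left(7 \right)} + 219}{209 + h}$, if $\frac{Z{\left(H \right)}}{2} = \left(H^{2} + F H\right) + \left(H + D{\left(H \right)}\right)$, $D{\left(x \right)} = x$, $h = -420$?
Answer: $- \frac{415}{211} \approx -1.9668$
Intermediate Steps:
$Z{\left(H \right)} = 2 H^{2} + 14 H$ ($Z{\left(H \right)} = 2 \left(\left(H^{2} + 5 H\right) + \left(H + H\right)\right) = 2 \left(\left(H^{2} + 5 H\right) + 2 H\right) = 2 \left(H^{2} + 7 H\right) = 2 H^{2} + 14 H$)
$\frac{Z{\left(7 \right)} + 219}{209 + h} = \frac{2 \cdot 7 \left(7 + 7\right) + 219}{209 - 420} = \frac{2 \cdot 7 \cdot 14 + 219}{-211} = \left(196 + 219\right) \left(- \frac{1}{211}\right) = 415 \left(- \frac{1}{211}\right) = - \frac{415}{211}$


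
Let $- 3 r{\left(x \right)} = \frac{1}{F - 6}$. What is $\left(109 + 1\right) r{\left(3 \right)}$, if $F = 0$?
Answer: $\frac{55}{9} \approx 6.1111$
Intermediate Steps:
$r{\left(x \right)} = \frac{1}{18}$ ($r{\left(x \right)} = - \frac{1}{3 \left(0 - 6\right)} = - \frac{1}{3 \left(-6\right)} = \left(- \frac{1}{3}\right) \left(- \frac{1}{6}\right) = \frac{1}{18}$)
$\left(109 + 1\right) r{\left(3 \right)} = \left(109 + 1\right) \frac{1}{18} = 110 \cdot \frac{1}{18} = \frac{55}{9}$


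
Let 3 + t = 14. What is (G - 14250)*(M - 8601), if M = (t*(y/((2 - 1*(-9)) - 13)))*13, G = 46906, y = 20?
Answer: -327572336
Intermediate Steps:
t = 11 (t = -3 + 14 = 11)
M = -1430 (M = (11*(20/((2 - 1*(-9)) - 13)))*13 = (11*(20/((2 + 9) - 13)))*13 = (11*(20/(11 - 13)))*13 = (11*(20/(-2)))*13 = (11*(20*(-½)))*13 = (11*(-10))*13 = -110*13 = -1430)
(G - 14250)*(M - 8601) = (46906 - 14250)*(-1430 - 8601) = 32656*(-10031) = -327572336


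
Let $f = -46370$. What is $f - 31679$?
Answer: $-78049$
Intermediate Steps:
$f - 31679 = -46370 - 31679 = -78049$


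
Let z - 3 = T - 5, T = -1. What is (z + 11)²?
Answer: 64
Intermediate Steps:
z = -3 (z = 3 + (-1 - 5) = 3 - 6 = -3)
(z + 11)² = (-3 + 11)² = 8² = 64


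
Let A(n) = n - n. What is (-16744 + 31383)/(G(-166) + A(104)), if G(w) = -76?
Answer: -14639/76 ≈ -192.62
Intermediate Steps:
A(n) = 0
(-16744 + 31383)/(G(-166) + A(104)) = (-16744 + 31383)/(-76 + 0) = 14639/(-76) = 14639*(-1/76) = -14639/76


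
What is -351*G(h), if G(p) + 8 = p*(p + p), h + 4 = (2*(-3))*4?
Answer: -547560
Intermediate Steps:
h = -28 (h = -4 + (2*(-3))*4 = -4 - 6*4 = -4 - 24 = -28)
G(p) = -8 + 2*p**2 (G(p) = -8 + p*(p + p) = -8 + p*(2*p) = -8 + 2*p**2)
-351*G(h) = -351*(-8 + 2*(-28)**2) = -351*(-8 + 2*784) = -351*(-8 + 1568) = -351*1560 = -547560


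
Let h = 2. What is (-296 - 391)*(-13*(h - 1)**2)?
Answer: 8931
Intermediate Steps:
(-296 - 391)*(-13*(h - 1)**2) = (-296 - 391)*(-13*(2 - 1)**2) = -(-8931)*1**2 = -(-8931) = -687*(-13) = 8931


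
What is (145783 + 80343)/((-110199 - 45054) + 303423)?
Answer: 113063/74085 ≈ 1.5261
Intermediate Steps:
(145783 + 80343)/((-110199 - 45054) + 303423) = 226126/(-155253 + 303423) = 226126/148170 = 226126*(1/148170) = 113063/74085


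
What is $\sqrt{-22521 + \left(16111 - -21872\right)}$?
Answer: $3 \sqrt{1718} \approx 124.35$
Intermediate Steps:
$\sqrt{-22521 + \left(16111 - -21872\right)} = \sqrt{-22521 + \left(16111 + 21872\right)} = \sqrt{-22521 + 37983} = \sqrt{15462} = 3 \sqrt{1718}$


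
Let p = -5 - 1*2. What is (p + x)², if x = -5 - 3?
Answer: 225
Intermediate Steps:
x = -8
p = -7 (p = -5 - 2 = -7)
(p + x)² = (-7 - 8)² = (-15)² = 225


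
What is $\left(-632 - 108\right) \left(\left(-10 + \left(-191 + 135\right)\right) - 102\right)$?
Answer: $124320$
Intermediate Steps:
$\left(-632 - 108\right) \left(\left(-10 + \left(-191 + 135\right)\right) - 102\right) = - 740 \left(\left(-10 - 56\right) - 102\right) = - 740 \left(-66 - 102\right) = \left(-740\right) \left(-168\right) = 124320$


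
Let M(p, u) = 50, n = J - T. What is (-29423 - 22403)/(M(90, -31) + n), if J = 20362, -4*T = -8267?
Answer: -207304/73381 ≈ -2.8250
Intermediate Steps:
T = 8267/4 (T = -¼*(-8267) = 8267/4 ≈ 2066.8)
n = 73181/4 (n = 20362 - 1*8267/4 = 20362 - 8267/4 = 73181/4 ≈ 18295.)
(-29423 - 22403)/(M(90, -31) + n) = (-29423 - 22403)/(50 + 73181/4) = -51826/73381/4 = -51826*4/73381 = -207304/73381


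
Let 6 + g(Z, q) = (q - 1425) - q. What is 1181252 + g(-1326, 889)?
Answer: 1179821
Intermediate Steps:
g(Z, q) = -1431 (g(Z, q) = -6 + ((q - 1425) - q) = -6 + ((-1425 + q) - q) = -6 - 1425 = -1431)
1181252 + g(-1326, 889) = 1181252 - 1431 = 1179821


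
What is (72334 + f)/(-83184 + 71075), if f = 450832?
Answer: -523166/12109 ≈ -43.205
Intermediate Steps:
(72334 + f)/(-83184 + 71075) = (72334 + 450832)/(-83184 + 71075) = 523166/(-12109) = 523166*(-1/12109) = -523166/12109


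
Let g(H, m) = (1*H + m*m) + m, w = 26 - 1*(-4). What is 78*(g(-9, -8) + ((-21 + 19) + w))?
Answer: 5850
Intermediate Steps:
w = 30 (w = 26 + 4 = 30)
g(H, m) = H + m + m**2 (g(H, m) = (H + m**2) + m = H + m + m**2)
78*(g(-9, -8) + ((-21 + 19) + w)) = 78*((-9 - 8 + (-8)**2) + ((-21 + 19) + 30)) = 78*((-9 - 8 + 64) + (-2 + 30)) = 78*(47 + 28) = 78*75 = 5850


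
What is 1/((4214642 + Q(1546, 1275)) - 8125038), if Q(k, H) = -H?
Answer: -1/3911671 ≈ -2.5565e-7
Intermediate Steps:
1/((4214642 + Q(1546, 1275)) - 8125038) = 1/((4214642 - 1*1275) - 8125038) = 1/((4214642 - 1275) - 8125038) = 1/(4213367 - 8125038) = 1/(-3911671) = -1/3911671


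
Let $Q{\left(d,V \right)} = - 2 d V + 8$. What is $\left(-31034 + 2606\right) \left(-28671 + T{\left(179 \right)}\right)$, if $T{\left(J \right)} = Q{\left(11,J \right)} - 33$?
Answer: $927719352$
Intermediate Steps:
$Q{\left(d,V \right)} = 8 - 2 V d$ ($Q{\left(d,V \right)} = - 2 V d + 8 = 8 - 2 V d$)
$T{\left(J \right)} = -25 - 22 J$ ($T{\left(J \right)} = \left(8 - 2 J 11\right) - 33 = \left(8 - 22 J\right) - 33 = -25 - 22 J$)
$\left(-31034 + 2606\right) \left(-28671 + T{\left(179 \right)}\right) = \left(-31034 + 2606\right) \left(-28671 - 3963\right) = - 28428 \left(-28671 - 3963\right) = \left(-28428\right) \left(-32634\right) = 927719352$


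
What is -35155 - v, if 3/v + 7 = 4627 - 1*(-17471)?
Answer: -776609108/22091 ≈ -35155.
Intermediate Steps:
v = 3/22091 (v = 3/(-7 + (4627 - 1*(-17471))) = 3/(-7 + (4627 + 17471)) = 3/(-7 + 22098) = 3/22091 ≈ 0.00013580)
-35155 - v = -35155 - 1*3/22091 = -35155 - 3/22091 = -776609108/22091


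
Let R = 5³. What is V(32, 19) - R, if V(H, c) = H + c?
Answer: -74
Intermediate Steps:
R = 125
V(32, 19) - R = (32 + 19) - 1*125 = 51 - 125 = -74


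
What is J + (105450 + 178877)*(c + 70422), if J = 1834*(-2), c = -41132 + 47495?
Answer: 21832045027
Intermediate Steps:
c = 6363
J = -3668
J + (105450 + 178877)*(c + 70422) = -3668 + (105450 + 178877)*(6363 + 70422) = -3668 + 284327*76785 = -3668 + 21832048695 = 21832045027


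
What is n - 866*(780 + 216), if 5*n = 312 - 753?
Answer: -4313121/5 ≈ -8.6262e+5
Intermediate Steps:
n = -441/5 (n = (312 - 753)/5 = (⅕)*(-441) = -441/5 ≈ -88.200)
n - 866*(780 + 216) = -441/5 - 866*(780 + 216) = -441/5 - 866*996 = -441/5 - 862536 = -4313121/5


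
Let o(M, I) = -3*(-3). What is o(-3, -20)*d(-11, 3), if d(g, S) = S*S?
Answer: 81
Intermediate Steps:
d(g, S) = S**2
o(M, I) = 9
o(-3, -20)*d(-11, 3) = 9*3**2 = 9*9 = 81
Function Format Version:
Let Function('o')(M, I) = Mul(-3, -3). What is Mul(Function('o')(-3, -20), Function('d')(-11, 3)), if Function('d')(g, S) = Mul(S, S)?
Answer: 81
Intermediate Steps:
Function('d')(g, S) = Pow(S, 2)
Function('o')(M, I) = 9
Mul(Function('o')(-3, -20), Function('d')(-11, 3)) = Mul(9, Pow(3, 2)) = Mul(9, 9) = 81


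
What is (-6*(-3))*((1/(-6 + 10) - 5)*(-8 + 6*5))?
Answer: -1881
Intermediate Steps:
(-6*(-3))*((1/(-6 + 10) - 5)*(-8 + 6*5)) = 18*((1/4 - 5)*(-8 + 30)) = 18*((¼ - 5)*22) = 18*(-19/4*22) = 18*(-209/2) = -1881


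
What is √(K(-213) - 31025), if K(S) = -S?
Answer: 2*I*√7703 ≈ 175.53*I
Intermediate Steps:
√(K(-213) - 31025) = √(-1*(-213) - 31025) = √(213 - 31025) = √(-30812) = 2*I*√7703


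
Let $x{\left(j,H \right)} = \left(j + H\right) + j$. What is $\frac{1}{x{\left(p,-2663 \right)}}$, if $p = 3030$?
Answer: $\frac{1}{3397} \approx 0.00029438$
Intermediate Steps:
$x{\left(j,H \right)} = H + 2 j$ ($x{\left(j,H \right)} = \left(H + j\right) + j = H + 2 j$)
$\frac{1}{x{\left(p,-2663 \right)}} = \frac{1}{-2663 + 2 \cdot 3030} = \frac{1}{-2663 + 6060} = \frac{1}{3397}$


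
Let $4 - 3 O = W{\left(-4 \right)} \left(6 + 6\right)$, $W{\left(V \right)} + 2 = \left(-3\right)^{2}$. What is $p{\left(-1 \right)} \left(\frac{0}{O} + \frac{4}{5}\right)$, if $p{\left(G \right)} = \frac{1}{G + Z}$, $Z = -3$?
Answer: $- \frac{1}{5} \approx -0.2$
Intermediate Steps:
$W{\left(V \right)} = 7$ ($W{\left(V \right)} = -2 + \left(-3\right)^{2} = -2 + 9 = 7$)
$O = - \frac{80}{3}$ ($O = \frac{4}{3} - \frac{7 \left(6 + 6\right)}{3} = \frac{4}{3} - \frac{7 \cdot 12}{3} = \frac{4}{3} - 28 = - \frac{80}{3} \approx -26.667$)
$p{\left(G \right)} = \frac{1}{-3 + G}$ ($p{\left(G \right)} = \frac{1}{G - 3} = \frac{1}{-3 + G}$)
$p{\left(-1 \right)} \left(\frac{0}{O} + \frac{4}{5}\right) = \frac{\frac{0}{- \frac{80}{3}} + \frac{4}{5}}{-3 - 1} = \frac{0 \left(- \frac{3}{80}\right) + 4 \cdot \frac{1}{5}}{-4} = - \frac{0 + \frac{4}{5}}{4} = \left(- \frac{1}{4}\right) \frac{4}{5} = - \frac{1}{5}$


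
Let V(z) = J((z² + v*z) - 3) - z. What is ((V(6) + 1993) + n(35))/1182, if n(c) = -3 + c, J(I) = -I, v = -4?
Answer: 335/197 ≈ 1.7005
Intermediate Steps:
V(z) = 3 - z² + 3*z (V(z) = -((z² - 4*z) - 3) - z = -(-3 + z² - 4*z) - z = (3 - z² + 4*z) - z = 3 - z² + 3*z)
((V(6) + 1993) + n(35))/1182 = (((3 - 1*6² + 3*6) + 1993) + (-3 + 35))/1182 = (((3 - 1*36 + 18) + 1993) + 32)*(1/1182) = (((3 - 36 + 18) + 1993) + 32)*(1/1182) = ((-15 + 1993) + 32)*(1/1182) = (1978 + 32)*(1/1182) = 2010*(1/1182) = 335/197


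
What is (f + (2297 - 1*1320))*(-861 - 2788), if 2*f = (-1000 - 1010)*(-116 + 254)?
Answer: 502514737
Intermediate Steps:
f = -138690 (f = ((-1000 - 1010)*(-116 + 254))/2 = (-2010*138)/2 = (1/2)*(-277380) = -138690)
(f + (2297 - 1*1320))*(-861 - 2788) = (-138690 + (2297 - 1*1320))*(-861 - 2788) = (-138690 + (2297 - 1320))*(-3649) = (-138690 + 977)*(-3649) = -137713*(-3649) = 502514737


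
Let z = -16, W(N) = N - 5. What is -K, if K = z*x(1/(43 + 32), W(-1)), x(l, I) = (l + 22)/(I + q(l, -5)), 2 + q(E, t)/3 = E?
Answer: -2032/69 ≈ -29.449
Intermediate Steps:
W(N) = -5 + N
q(E, t) = -6 + 3*E
x(l, I) = (22 + l)/(-6 + I + 3*l) (x(l, I) = (l + 22)/(I + (-6 + 3*l)) = (22 + l)/(-6 + I + 3*l))
K = 2032/69 (K = -16*(22 + 1/(43 + 32))/(-6 + (-5 - 1) + 3/(43 + 32)) = -16*(22 + 1/75)/(-6 - 6 + 3/75) = -16*(22 + 1/75)/(-6 - 6 + 3*(1/75)) = -16*1651/((-6 - 6 + 1/25)*75) = -16*1651/((-299/25)*75) = -(-400)*1651/(299*75) = -16*(-127/69) = 2032/69 ≈ 29.449)
-K = -1*2032/69 = -2032/69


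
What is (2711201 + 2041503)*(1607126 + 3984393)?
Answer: 26574834717376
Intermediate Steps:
(2711201 + 2041503)*(1607126 + 3984393) = 4752704*5591519 = 26574834717376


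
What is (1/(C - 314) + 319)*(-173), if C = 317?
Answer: -165734/3 ≈ -55245.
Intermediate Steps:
(1/(C - 314) + 319)*(-173) = (1/(317 - 314) + 319)*(-173) = (1/3 + 319)*(-173) = (⅓ + 319)*(-173) = (958/3)*(-173) = -165734/3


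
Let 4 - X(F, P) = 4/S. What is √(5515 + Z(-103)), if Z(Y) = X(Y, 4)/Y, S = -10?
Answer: √1462704545/515 ≈ 74.263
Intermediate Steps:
X(F, P) = 22/5 (X(F, P) = 4 - 4/(-10) = 4 - 4*(-1)/10 = 4 - 1*(-⅖) = 4 + ⅖ = 22/5)
Z(Y) = 22/(5*Y)
√(5515 + Z(-103)) = √(5515 + (22/5)/(-103)) = √(5515 + (22/5)*(-1/103)) = √(5515 - 22/515) = √(2840203/515) = √1462704545/515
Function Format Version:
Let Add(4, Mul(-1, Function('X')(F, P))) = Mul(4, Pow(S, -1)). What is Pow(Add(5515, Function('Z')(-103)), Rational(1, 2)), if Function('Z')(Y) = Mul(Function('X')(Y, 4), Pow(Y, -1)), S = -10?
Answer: Mul(Rational(1, 515), Pow(1462704545, Rational(1, 2))) ≈ 74.263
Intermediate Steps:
Function('X')(F, P) = Rational(22, 5) (Function('X')(F, P) = Add(4, Mul(-1, Mul(4, Pow(-10, -1)))) = Add(4, Mul(-1, Mul(4, Rational(-1, 10)))) = Add(4, Mul(-1, Rational(-2, 5))) = Add(4, Rational(2, 5)) = Rational(22, 5))
Function('Z')(Y) = Mul(Rational(22, 5), Pow(Y, -1))
Pow(Add(5515, Function('Z')(-103)), Rational(1, 2)) = Pow(Add(5515, Mul(Rational(22, 5), Pow(-103, -1))), Rational(1, 2)) = Pow(Add(5515, Mul(Rational(22, 5), Rational(-1, 103))), Rational(1, 2)) = Pow(Add(5515, Rational(-22, 515)), Rational(1, 2)) = Pow(Rational(2840203, 515), Rational(1, 2)) = Mul(Rational(1, 515), Pow(1462704545, Rational(1, 2)))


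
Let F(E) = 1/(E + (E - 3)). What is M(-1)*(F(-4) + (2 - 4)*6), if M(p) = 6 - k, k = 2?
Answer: -532/11 ≈ -48.364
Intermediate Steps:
M(p) = 4 (M(p) = 6 - 1*2 = 6 - 2 = 4)
F(E) = 1/(-3 + 2*E) (F(E) = 1/(E + (-3 + E)) = 1/(-3 + 2*E))
M(-1)*(F(-4) + (2 - 4)*6) = 4*(1/(-3 + 2*(-4)) + (2 - 4)*6) = 4*(1/(-3 - 8) - 2*6) = 4*(1/(-11) - 12) = 4*(-1/11 - 12) = 4*(-133/11) = -532/11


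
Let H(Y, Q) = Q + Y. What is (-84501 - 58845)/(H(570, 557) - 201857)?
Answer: 23891/33455 ≈ 0.71412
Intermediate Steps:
(-84501 - 58845)/(H(570, 557) - 201857) = (-84501 - 58845)/((557 + 570) - 201857) = -143346/(1127 - 201857) = -143346/(-200730) = -143346*(-1/200730) = 23891/33455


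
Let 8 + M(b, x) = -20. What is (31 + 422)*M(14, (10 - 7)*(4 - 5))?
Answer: -12684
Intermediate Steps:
M(b, x) = -28 (M(b, x) = -8 - 20 = -28)
(31 + 422)*M(14, (10 - 7)*(4 - 5)) = (31 + 422)*(-28) = 453*(-28) = -12684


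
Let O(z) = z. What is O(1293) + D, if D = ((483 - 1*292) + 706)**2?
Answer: 805902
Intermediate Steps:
D = 804609 (D = ((483 - 292) + 706)**2 = (191 + 706)**2 = 897**2 = 804609)
O(1293) + D = 1293 + 804609 = 805902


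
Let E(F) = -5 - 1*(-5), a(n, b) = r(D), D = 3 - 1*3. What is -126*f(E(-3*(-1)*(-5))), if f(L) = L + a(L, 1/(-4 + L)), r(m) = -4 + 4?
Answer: 0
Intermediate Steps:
D = 0 (D = 3 - 3 = 0)
r(m) = 0
a(n, b) = 0
E(F) = 0 (E(F) = -5 + 5 = 0)
f(L) = L (f(L) = L + 0 = L)
-126*f(E(-3*(-1)*(-5))) = -126*0 = 0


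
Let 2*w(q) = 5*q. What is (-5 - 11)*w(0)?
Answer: 0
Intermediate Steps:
w(q) = 5*q/2 (w(q) = (5*q)/2 = 5*q/2)
(-5 - 11)*w(0) = (-5 - 11)*((5/2)*0) = -16*0 = 0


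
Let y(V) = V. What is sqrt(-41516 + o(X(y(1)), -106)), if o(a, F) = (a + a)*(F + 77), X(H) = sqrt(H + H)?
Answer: sqrt(-41516 - 58*sqrt(2)) ≈ 203.96*I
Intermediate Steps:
X(H) = sqrt(2)*sqrt(H) (X(H) = sqrt(2*H) = sqrt(2)*sqrt(H))
o(a, F) = 2*a*(77 + F) (o(a, F) = (2*a)*(77 + F) = 2*a*(77 + F))
sqrt(-41516 + o(X(y(1)), -106)) = sqrt(-41516 + 2*(sqrt(2)*sqrt(1))*(77 - 106)) = sqrt(-41516 + 2*(sqrt(2)*1)*(-29)) = sqrt(-41516 + 2*sqrt(2)*(-29)) = sqrt(-41516 - 58*sqrt(2))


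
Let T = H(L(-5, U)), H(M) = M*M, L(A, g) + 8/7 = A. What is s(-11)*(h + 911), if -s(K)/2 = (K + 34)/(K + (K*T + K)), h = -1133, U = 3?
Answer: -166796/7139 ≈ -23.364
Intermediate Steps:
L(A, g) = -8/7 + A
H(M) = M²
T = 1849/49 (T = (-8/7 - 5)² = (-43/7)² = 1849/49 ≈ 37.735)
s(K) = -98*(34 + K)/(1947*K) (s(K) = -2*(K + 34)/(K + (K*(1849/49) + K)) = -2*(34 + K)/(K + (1849*K/49 + K)) = -2*(34 + K)/(K + 1898*K/49) = -2*(34 + K)/(1947*K/49) = -2*(34 + K)*49/(1947*K) = -98*(34 + K)/(1947*K))
s(-11)*(h + 911) = ((98/1947)*(-34 - 1*(-11))/(-11))*(-1133 + 911) = ((98/1947)*(-1/11)*(-34 + 11))*(-222) = ((98/1947)*(-1/11)*(-23))*(-222) = (2254/21417)*(-222) = -166796/7139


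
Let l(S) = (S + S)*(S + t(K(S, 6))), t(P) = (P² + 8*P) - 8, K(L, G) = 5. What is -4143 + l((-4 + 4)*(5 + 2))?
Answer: -4143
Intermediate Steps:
t(P) = -8 + P² + 8*P
l(S) = 2*S*(57 + S) (l(S) = (S + S)*(S + (-8 + 5² + 8*5)) = (2*S)*(S + (-8 + 25 + 40)) = (2*S)*(S + 57) = (2*S)*(57 + S) = 2*S*(57 + S))
-4143 + l((-4 + 4)*(5 + 2)) = -4143 + 2*((-4 + 4)*(5 + 2))*(57 + (-4 + 4)*(5 + 2)) = -4143 + 2*(0*7)*(57 + 0*7) = -4143 + 2*0*(57 + 0) = -4143 + 2*0*57 = -4143 + 0 = -4143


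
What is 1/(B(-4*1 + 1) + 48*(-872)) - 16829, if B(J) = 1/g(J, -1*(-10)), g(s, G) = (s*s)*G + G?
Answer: -70439445671/4185599 ≈ -16829.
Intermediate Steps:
g(s, G) = G + G*s² (g(s, G) = s²*G + G = G*s² + G = G + G*s²)
B(J) = 1/(10 + 10*J²) (B(J) = 1/((-1*(-10))*(1 + J²)) = 1/(10*(1 + J²)) = 1/(10 + 10*J²))
1/(B(-4*1 + 1) + 48*(-872)) - 16829 = 1/(1/(10*(1 + (-4*1 + 1)²)) + 48*(-872)) - 16829 = 1/(1/(10*(1 + (-4 + 1)²)) - 41856) - 16829 = 1/(1/(10*(1 + (-3)²)) - 41856) - 16829 = 1/(1/(10*(1 + 9)) - 41856) - 16829 = 1/((⅒)/10 - 41856) - 16829 = 1/((⅒)*(⅒) - 41856) - 16829 = 1/(1/100 - 41856) - 16829 = 1/(-4185599/100) - 16829 = -100/4185599 - 16829 = -70439445671/4185599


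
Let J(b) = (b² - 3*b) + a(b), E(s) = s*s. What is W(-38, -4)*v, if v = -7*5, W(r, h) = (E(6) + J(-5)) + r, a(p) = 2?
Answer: -1400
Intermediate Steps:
E(s) = s²
J(b) = 2 + b² - 3*b (J(b) = (b² - 3*b) + 2 = 2 + b² - 3*b)
W(r, h) = 78 + r (W(r, h) = (6² + (2 + (-5)² - 3*(-5))) + r = (36 + (2 + 25 + 15)) + r = (36 + 42) + r = 78 + r)
v = -35
W(-38, -4)*v = (78 - 38)*(-35) = 40*(-35) = -1400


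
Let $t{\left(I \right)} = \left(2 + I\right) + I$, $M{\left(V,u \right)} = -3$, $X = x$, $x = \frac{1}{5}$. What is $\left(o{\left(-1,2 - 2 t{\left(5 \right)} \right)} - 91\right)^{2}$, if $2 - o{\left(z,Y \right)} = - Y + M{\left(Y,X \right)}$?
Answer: $11664$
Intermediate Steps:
$x = \frac{1}{5} \approx 0.2$
$X = \frac{1}{5} \approx 0.2$
$t{\left(I \right)} = 2 + 2 I$
$o{\left(z,Y \right)} = 5 + Y$ ($o{\left(z,Y \right)} = 2 - \left(- Y - 3\right) = 2 - \left(-3 - Y\right) = 2 + \left(3 + Y\right) = 5 + Y$)
$\left(o{\left(-1,2 - 2 t{\left(5 \right)} \right)} - 91\right)^{2} = \left(\left(5 + \left(2 - 2 \left(2 + 2 \cdot 5\right)\right)\right) - 91\right)^{2} = \left(\left(5 + \left(2 - 2 \left(2 + 10\right)\right)\right) - 91\right)^{2} = \left(\left(5 + \left(2 - 24\right)\right) - 91\right)^{2} = \left(\left(5 - 22\right) - 91\right)^{2} = \left(-17 - 91\right)^{2} = \left(-108\right)^{2} = 11664$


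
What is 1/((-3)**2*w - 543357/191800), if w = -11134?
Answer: -191800/19220054157 ≈ -9.9792e-6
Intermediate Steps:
1/((-3)**2*w - 543357/191800) = 1/((-3)**2*(-11134) - 543357/191800) = 1/(9*(-11134) - 543357*1/191800) = 1/(-100206 - 543357/191800) = 1/(-19220054157/191800) = -191800/19220054157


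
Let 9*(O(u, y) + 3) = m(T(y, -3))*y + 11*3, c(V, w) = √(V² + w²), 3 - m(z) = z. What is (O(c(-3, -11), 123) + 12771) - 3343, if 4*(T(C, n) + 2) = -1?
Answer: 114005/12 ≈ 9500.4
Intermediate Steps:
T(C, n) = -9/4 (T(C, n) = -2 + (¼)*(-1) = -2 - ¼ = -9/4)
m(z) = 3 - z
O(u, y) = ⅔ + 7*y/12 (O(u, y) = -3 + ((3 - 1*(-9/4))*y + 11*3)/9 = -3 + ((3 + 9/4)*y + 33)/9 = -3 + (21*y/4 + 33)/9 = -3 + (33 + 21*y/4)/9 = -3 + (11/3 + 7*y/12) = ⅔ + 7*y/12)
(O(c(-3, -11), 123) + 12771) - 3343 = ((⅔ + (7/12)*123) + 12771) - 3343 = ((⅔ + 287/4) + 12771) - 3343 = (869/12 + 12771) - 3343 = 154121/12 - 3343 = 114005/12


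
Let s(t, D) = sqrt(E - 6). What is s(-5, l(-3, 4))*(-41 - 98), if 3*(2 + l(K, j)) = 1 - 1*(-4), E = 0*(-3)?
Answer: -139*I*sqrt(6) ≈ -340.48*I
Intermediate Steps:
E = 0
l(K, j) = -1/3 (l(K, j) = -2 + (1 - 1*(-4))/3 = -2 + (1 + 4)/3 = -2 + (1/3)*5 = -2 + 5/3 = -1/3)
s(t, D) = I*sqrt(6) (s(t, D) = sqrt(0 - 6) = sqrt(-6) = I*sqrt(6))
s(-5, l(-3, 4))*(-41 - 98) = (I*sqrt(6))*(-41 - 98) = (I*sqrt(6))*(-139) = -139*I*sqrt(6)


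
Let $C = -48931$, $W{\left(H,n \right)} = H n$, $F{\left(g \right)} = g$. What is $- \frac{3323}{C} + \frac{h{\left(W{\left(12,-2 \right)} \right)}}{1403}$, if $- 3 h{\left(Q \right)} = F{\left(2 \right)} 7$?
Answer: $\frac{13301473}{205950579} \approx 0.064586$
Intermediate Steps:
$h{\left(Q \right)} = - \frac{14}{3}$ ($h{\left(Q \right)} = - \frac{2 \cdot 7}{3} = \left(- \frac{1}{3}\right) 14 = - \frac{14}{3}$)
$- \frac{3323}{C} + \frac{h{\left(W{\left(12,-2 \right)} \right)}}{1403} = - \frac{3323}{-48931} - \frac{14}{3 \cdot 1403} = \left(-3323\right) \left(- \frac{1}{48931}\right) - \frac{14}{4209} = \frac{3323}{48931} - \frac{14}{4209} = \frac{13301473}{205950579}$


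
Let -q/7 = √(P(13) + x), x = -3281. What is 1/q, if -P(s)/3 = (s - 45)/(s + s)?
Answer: I*√553865/298235 ≈ 0.0024954*I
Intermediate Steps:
P(s) = -3*(-45 + s)/(2*s) (P(s) = -3*(s - 45)/(s + s) = -3*(-45 + s)/(2*s))
q = -7*I*√553865/13 (q = -7*√((3/2)*(45 - 1*13)/13 - 3281) = -7*√((3/2)*(1/13)*(45 - 13) - 3281) = -7*√((3/2)*(1/13)*32 - 3281) = -7*√(48/13 - 3281) = -7*I*√553865/13 ≈ -400.73*I)
1/q = 1/(-7*I*√553865/13) = I*√553865/298235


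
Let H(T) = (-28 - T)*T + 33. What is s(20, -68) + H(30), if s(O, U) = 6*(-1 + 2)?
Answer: -1701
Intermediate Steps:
H(T) = 33 + T*(-28 - T) (H(T) = T*(-28 - T) + 33 = 33 + T*(-28 - T))
s(O, U) = 6 (s(O, U) = 6*1 = 6)
s(20, -68) + H(30) = 6 + (33 - 1*30² - 28*30) = 6 + (33 - 1*900 - 840) = 6 + (33 - 900 - 840) = 6 - 1707 = -1701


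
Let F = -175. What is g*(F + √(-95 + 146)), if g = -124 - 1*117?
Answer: 42175 - 241*√51 ≈ 40454.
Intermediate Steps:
g = -241 (g = -124 - 117 = -241)
g*(F + √(-95 + 146)) = -241*(-175 + √(-95 + 146)) = -241*(-175 + √51) = 42175 - 241*√51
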